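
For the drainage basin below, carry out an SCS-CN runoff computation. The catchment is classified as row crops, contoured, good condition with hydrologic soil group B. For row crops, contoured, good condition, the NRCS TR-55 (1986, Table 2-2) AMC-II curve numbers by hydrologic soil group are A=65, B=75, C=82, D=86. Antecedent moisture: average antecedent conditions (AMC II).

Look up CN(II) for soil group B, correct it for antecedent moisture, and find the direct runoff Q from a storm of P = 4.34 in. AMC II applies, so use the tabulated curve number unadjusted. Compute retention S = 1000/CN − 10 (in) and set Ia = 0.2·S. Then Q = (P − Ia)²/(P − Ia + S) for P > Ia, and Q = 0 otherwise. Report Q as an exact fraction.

NRCS table: row crops, contoured, good condition, soil group B → CN(II) = 75
Average conditions: CN = 75 (no AMC adjustment).
Max retention: S = 1000/75 − 10 = 10/3 in (≈ 3.333 in)
Initial abstraction Ia = S/5 = (10/3)/5 = 2/3 ≈ 0.667 in
Excess rainfall: 4.340 − 0.667 = 3.673 in; P > Ia so Q > 0
Runoff Q = (P−Ia)²/(P−Ia+S) = (3.673)²/(3.673+3.333) = 303601/157650 ≈ 1.926 in

Q = 303601/157650 in ≈ 1.926 in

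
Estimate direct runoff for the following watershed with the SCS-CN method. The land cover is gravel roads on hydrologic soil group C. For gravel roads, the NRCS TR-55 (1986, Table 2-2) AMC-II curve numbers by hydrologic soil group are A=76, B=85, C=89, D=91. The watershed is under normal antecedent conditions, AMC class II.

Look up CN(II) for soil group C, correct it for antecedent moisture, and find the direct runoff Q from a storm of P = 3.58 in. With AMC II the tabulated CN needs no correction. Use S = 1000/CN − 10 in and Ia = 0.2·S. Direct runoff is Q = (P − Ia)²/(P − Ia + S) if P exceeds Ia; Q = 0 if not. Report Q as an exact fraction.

Q = 219958561/90472950 in ≈ 2.431 in

NRCS table: gravel roads, soil group C → CN(II) = 89
AMC II — tabulated CN = 89 applies directly.
Max retention: S = 1000/89 − 10 = 110/89 in (≈ 1.236 in)
Initial abstraction Ia = S/5 = (110/89)/5 = 22/89 ≈ 0.247 in
Excess rainfall: 3.580 − 0.247 = 3.333 in; P > Ia so Q > 0
Q: (14831/4450)² ÷ (20331/4450) = 219958561/90472950 in (≈ 2.431 in)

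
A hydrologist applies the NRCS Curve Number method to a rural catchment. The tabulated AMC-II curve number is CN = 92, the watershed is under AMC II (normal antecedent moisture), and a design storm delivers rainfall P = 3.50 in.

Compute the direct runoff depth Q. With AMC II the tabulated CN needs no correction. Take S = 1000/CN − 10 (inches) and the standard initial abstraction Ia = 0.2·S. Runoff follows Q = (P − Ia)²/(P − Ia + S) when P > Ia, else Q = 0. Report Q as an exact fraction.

Average conditions: CN = 92 (no AMC adjustment).
Max retention: S = 1000/92 − 10 = 20/23 in (≈ 0.870 in)
Initial abstraction Ia = S/5 = (20/23)/5 = 4/23 ≈ 0.174 in
Excess rainfall: 3.500 − 0.174 = 3.326 in; P > Ia so Q > 0
Q: (153/46)² ÷ (193/46) = 23409/8878 in (≈ 2.637 in)

Q = 23409/8878 in ≈ 2.637 in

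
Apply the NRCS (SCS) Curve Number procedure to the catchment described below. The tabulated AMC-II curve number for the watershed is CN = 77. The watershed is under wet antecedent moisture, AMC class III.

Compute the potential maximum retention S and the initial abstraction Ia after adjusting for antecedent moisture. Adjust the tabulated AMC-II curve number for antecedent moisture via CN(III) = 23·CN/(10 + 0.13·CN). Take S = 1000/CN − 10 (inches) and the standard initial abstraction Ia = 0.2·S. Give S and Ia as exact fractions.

S = 100/77 in ≈ 1.299 in; Ia = 20/77 in ≈ 0.260 in

Wet (AMC III): CN(III) = 23·77/(10 + 0.13·77) = 1771/(2001/100) = 7700/87 ≈ 88.506
S = 1000/(7700/87) − 10 = 100/77 in ≈ 1.299 in
Ia = 0.2·(100/77) = 20/77 in ≈ 0.260 in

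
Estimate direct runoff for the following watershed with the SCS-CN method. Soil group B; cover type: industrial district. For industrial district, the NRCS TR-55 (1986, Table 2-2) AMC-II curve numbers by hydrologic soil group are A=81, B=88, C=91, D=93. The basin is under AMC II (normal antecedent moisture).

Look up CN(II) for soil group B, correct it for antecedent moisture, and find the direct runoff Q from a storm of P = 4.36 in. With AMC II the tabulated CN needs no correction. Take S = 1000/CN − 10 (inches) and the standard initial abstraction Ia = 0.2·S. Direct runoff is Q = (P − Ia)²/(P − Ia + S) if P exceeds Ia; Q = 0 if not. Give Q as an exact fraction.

Q = 1263376/412225 in ≈ 3.065 in

NRCS table: industrial district, soil group B → CN(II) = 88
CN(II) = 88; AMC II needs no correction.
S = 1000/88 − 10 = 15/11 in ≈ 1.364 in
Ia = 0.2S: 0.2·1.364 = 0.273 in (exactly 3/11)
P − Ia = 4.360 − 0.273 = 1124/275 ≈ 4.087 in (> 0, runoff occurs)
Runoff Q = (P−Ia)²/(P−Ia+S) = (4.087)²/(4.087+1.364) = 1263376/412225 ≈ 3.065 in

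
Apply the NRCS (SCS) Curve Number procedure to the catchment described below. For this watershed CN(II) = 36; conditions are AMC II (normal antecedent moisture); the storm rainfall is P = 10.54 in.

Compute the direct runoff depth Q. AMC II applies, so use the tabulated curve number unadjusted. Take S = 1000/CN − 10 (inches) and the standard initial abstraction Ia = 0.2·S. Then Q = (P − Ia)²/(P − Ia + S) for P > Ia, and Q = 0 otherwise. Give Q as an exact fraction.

Q = 9878449/5014350 in ≈ 1.970 in

CN(II) = 36; AMC II needs no correction.
Retention S: 1000/CN − 10 with CN=36.000 → S = 160/9 ≈ 17.778 in
Ia = 0.2S: 0.2·17.778 = 3.556 in (exactly 32/9)
P − Ia = 10.540 − 3.556 = 3143/450 ≈ 6.984 in (> 0, runoff occurs)
Q: (3143/450)² ÷ (11143/450) = 9878449/5014350 in (≈ 1.970 in)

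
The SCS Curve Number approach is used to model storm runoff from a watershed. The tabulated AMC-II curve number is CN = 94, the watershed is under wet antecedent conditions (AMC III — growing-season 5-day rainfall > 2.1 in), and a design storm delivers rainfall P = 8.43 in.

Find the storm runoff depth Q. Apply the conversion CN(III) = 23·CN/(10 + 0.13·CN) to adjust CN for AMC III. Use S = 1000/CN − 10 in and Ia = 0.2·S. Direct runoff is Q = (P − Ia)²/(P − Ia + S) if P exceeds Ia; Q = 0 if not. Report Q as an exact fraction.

Q = 273179103363/33701364100 in ≈ 8.106 in

Wet (AMC III): CN(III) = 23·94/(10 + 0.13·94) = 2162/(1111/50) = 108100/1111 ≈ 97.300
Max retention: S = 1000/(108100/1111) − 10 = 300/1081 in (≈ 0.278 in)
Ia = 0.2S: 0.2·0.278 = 0.056 in (exactly 60/1081)
P − Ia = 8.430 − 0.056 = 905283/108100 ≈ 8.374 in (> 0, runoff occurs)
Q: (905283/108100)² ÷ (935283/108100) = 273179103363/33701364100 in (≈ 8.106 in)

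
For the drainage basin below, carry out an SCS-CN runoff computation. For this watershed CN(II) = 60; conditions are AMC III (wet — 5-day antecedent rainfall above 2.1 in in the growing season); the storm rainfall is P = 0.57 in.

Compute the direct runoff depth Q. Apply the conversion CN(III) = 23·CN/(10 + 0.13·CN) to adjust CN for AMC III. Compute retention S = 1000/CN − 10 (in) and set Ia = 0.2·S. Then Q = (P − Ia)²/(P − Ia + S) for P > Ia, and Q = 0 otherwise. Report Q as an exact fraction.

Adjust CN=60 to AMC III: 23·60/(10 + 0.13·60) → 1380 ÷ (89/5) = 6900/89 ≈ 77.528
Retention S: 1000/CN − 10 with CN=77.528 → S = 200/69 ≈ 2.899 in
Ia = 0.2·(200/69) = 40/69 in ≈ 0.580 in
P = 0.570 ≤ Ia = 0.580 in: entire storm abstracted, Q = 0.

Q = 0 in ≈ 0.000 in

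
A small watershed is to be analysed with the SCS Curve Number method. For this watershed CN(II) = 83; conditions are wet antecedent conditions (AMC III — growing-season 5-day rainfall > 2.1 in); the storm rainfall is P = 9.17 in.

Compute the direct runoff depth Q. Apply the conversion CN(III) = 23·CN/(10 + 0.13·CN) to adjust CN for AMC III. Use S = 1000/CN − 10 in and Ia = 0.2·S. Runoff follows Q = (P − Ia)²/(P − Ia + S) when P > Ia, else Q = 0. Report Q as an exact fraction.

CN(III) from CN(II)=83: (23·83)/(10 + 0.13·83) = 190900/2079 ≈ 91.823
Max retention: S = 1000/(190900/2079) − 10 = 1700/1909 in (≈ 0.891 in)
Ia = 0.2S: 0.2·0.891 = 0.178 in (exactly 340/1909)
Since P=9.170 > Ia=0.178: effective rainfall P−Ia = 1716553/190900 in
Q: (1716553/190900)² ÷ (1886553/190900) = 2946554201809/360142967700 in (≈ 8.182 in)

Q = 2946554201809/360142967700 in ≈ 8.182 in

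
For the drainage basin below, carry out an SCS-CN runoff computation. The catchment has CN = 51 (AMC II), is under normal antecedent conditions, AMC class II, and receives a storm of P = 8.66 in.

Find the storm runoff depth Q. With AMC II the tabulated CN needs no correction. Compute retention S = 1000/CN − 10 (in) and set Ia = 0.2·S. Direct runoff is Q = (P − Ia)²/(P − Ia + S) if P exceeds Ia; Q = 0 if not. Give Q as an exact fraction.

Q = 295255489/106291650 in ≈ 2.778 in

AMC II — tabulated CN = 51 applies directly.
Retention S: 1000/CN − 10 with CN=51.000 → S = 490/51 ≈ 9.608 in
Ia = 0.2S: 0.2·9.608 = 1.922 in (exactly 98/51)
Since P=8.660 > Ia=1.922: effective rainfall P−Ia = 17183/2550 in
Q = (17183/2550)²/((17183/2550) + 490/51) = (295255489/6502500)/(41683/2550) = 295255489/106291650 in ≈ 2.778 in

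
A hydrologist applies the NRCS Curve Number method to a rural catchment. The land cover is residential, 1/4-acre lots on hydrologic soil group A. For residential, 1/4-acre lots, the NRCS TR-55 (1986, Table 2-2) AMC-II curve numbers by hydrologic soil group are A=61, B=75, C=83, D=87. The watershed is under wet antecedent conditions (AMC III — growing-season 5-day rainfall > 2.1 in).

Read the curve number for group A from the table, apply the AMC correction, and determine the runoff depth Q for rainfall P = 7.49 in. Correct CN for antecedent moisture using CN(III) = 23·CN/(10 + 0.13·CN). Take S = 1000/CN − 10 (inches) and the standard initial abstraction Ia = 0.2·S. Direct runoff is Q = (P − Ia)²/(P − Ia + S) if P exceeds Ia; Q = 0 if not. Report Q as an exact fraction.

NRCS table: residential, 1/4-acre lots, soil group A → CN(II) = 61
Adjust CN=61 to AMC III: 23·61/(10 + 0.13·61) → 1403 ÷ (1793/100) = 140300/1793 ≈ 78.249
Max retention: S = 1000/(140300/1793) − 10 = 3900/1403 in (≈ 2.780 in)
Ia = 0.2S: 0.2·2.780 = 0.556 in (exactly 780/1403)
Since P=7.490 > Ia=0.556: effective rainfall P−Ia = 972847/140300 in
Q = (972847/140300)²/((972847/140300) + 3900/1403) = (946431285409/19684090000)/(1362847/140300) = 946431285409/191207434100 in ≈ 4.950 in

Q = 946431285409/191207434100 in ≈ 4.950 in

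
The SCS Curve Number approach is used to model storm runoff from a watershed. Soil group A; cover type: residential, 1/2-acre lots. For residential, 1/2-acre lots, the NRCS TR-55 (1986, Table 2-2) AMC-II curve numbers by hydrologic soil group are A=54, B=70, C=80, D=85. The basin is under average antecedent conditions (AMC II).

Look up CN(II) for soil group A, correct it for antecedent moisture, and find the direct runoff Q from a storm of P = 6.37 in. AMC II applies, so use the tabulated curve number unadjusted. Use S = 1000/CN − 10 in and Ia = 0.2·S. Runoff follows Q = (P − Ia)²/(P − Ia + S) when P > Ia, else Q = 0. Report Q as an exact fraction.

Q = 158734801/96117300 in ≈ 1.651 in

NRCS table: residential, 1/2-acre lots, soil group A → CN(II) = 54
CN(II) = 54; AMC II needs no correction.
Retention S: 1000/CN − 10 with CN=54.000 → S = 230/27 ≈ 8.519 in
Initial abstraction Ia = S/5 = (230/27)/5 = 46/27 ≈ 1.704 in
Excess rainfall: 6.370 − 1.704 = 4.666 in; P > Ia so Q > 0
Runoff Q = (P−Ia)²/(P−Ia+S) = (4.666)²/(4.666+8.519) = 158734801/96117300 ≈ 1.651 in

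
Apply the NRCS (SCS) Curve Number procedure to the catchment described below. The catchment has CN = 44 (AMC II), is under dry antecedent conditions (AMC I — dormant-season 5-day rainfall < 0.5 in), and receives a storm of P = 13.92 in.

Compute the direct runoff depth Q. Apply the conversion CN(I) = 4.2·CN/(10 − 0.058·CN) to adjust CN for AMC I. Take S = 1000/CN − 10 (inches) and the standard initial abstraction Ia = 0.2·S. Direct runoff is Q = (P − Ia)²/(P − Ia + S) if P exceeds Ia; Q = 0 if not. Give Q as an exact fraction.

Q = 10510564/6493575 in ≈ 1.619 in

CN(I) from CN(II)=44: (4.2·44)/(10 − 0.058·44) = 3300/133 ≈ 24.812
S = 1000/(3300/133) − 10 = 1000/33 in ≈ 30.303 in
Initial abstraction Ia = S/5 = (1000/33)/5 = 200/33 ≈ 6.061 in
Since P=13.920 > Ia=6.061: effective rainfall P−Ia = 6484/825 in
Q = (6484/825)²/((6484/825) + 1000/33) = (42042256/680625)/(31484/825) = 10510564/6493575 in ≈ 1.619 in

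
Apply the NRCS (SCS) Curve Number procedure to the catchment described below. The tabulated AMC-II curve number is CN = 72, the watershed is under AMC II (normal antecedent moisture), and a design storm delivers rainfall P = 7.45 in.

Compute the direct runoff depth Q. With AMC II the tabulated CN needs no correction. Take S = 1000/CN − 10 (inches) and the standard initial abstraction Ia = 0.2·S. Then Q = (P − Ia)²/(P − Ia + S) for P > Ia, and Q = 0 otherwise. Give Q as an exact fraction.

Q = 1442401/342180 in ≈ 4.215 in

Average conditions: CN = 72 (no AMC adjustment).
S = 1000/72 − 10 = 35/9 in ≈ 3.889 in
Ia = 0.2S: 0.2·3.889 = 0.778 in (exactly 7/9)
P − Ia = 7.450 − 0.778 = 1201/180 ≈ 6.672 in (> 0, runoff occurs)
Runoff Q = (P−Ia)²/(P−Ia+S) = (6.672)²/(6.672+3.889) = 1442401/342180 ≈ 4.215 in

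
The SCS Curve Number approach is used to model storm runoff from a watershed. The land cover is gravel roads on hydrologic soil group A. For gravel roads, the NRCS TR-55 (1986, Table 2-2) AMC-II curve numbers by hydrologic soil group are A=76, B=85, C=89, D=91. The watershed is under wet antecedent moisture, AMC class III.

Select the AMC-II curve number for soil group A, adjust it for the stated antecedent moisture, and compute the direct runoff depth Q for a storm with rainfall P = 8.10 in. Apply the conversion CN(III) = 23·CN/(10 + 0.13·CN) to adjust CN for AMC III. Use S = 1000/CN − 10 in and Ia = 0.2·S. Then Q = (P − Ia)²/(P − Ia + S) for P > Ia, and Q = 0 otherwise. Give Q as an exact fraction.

NRCS table: gravel roads, soil group A → CN(II) = 76
Adjust CN=76 to AMC III: 23·76/(10 + 0.13·76) → 1748 ÷ (497/25) = 43700/497 ≈ 87.928
Retention S: 1000/CN − 10 with CN=87.928 → S = 600/437 ≈ 1.373 in
Ia = 0.2·(600/437) = 120/437 in ≈ 0.275 in
Excess rainfall: 8.100 − 0.275 = 7.825 in; P > Ia so Q > 0
Q: (34197/4370)² ÷ (40197/4370) = 389811603/58553630 in (≈ 6.657 in)

Q = 389811603/58553630 in ≈ 6.657 in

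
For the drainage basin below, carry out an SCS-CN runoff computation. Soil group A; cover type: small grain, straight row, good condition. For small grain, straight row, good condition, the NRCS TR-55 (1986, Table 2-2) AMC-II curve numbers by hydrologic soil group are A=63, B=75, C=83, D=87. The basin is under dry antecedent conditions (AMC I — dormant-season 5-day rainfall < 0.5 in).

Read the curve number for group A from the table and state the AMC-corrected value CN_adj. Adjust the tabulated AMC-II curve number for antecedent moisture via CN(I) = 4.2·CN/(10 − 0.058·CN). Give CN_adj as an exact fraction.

CN_adj = 132300/3173 ≈ 41.696

NRCS table: small grain, straight row, good condition, soil group A → CN(II) = 63
CN(I) from CN(II)=63: (4.2·63)/(10 − 0.058·63) = 132300/3173 ≈ 41.696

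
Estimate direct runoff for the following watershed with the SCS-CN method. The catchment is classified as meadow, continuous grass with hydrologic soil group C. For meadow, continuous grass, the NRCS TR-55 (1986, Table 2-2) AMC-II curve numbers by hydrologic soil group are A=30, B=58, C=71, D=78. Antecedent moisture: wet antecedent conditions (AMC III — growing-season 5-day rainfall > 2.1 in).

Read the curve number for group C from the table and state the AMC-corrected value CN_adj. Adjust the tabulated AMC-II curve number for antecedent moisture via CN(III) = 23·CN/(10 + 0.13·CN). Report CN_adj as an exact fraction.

NRCS table: meadow, continuous grass, soil group C → CN(II) = 71
CN(III) from CN(II)=71: (23·71)/(10 + 0.13·71) = 163300/1923 ≈ 84.919

CN_adj = 163300/1923 ≈ 84.919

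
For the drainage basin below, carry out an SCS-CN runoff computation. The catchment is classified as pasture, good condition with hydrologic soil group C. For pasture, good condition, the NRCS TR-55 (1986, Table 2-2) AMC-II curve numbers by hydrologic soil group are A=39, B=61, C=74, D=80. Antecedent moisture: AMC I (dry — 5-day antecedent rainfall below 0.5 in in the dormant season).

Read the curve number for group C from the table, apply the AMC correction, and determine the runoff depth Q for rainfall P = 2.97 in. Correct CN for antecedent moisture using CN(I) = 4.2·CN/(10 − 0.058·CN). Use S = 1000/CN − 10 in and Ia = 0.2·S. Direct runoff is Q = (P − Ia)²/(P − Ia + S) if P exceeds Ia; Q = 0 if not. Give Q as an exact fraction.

NRCS table: pasture, good condition, soil group C → CN(II) = 74
CN(I) from CN(II)=74: (4.2·74)/(10 − 0.058·74) = 77700/1427 ≈ 54.450
Retention S: 1000/CN − 10 with CN=54.450 → S = 6500/777 ≈ 8.366 in
Initial abstraction Ia = S/5 = (6500/777)/5 = 1300/777 ≈ 1.673 in
P − Ia = 2.970 − 1.673 = 100769/77700 ≈ 1.297 in (> 0, runoff occurs)
Q = (100769/77700)²/((100769/77700) + 6500/777) = (10154391361/6037290000)/(750769/77700) = 10154391361/58334751300 in ≈ 0.174 in

Q = 10154391361/58334751300 in ≈ 0.174 in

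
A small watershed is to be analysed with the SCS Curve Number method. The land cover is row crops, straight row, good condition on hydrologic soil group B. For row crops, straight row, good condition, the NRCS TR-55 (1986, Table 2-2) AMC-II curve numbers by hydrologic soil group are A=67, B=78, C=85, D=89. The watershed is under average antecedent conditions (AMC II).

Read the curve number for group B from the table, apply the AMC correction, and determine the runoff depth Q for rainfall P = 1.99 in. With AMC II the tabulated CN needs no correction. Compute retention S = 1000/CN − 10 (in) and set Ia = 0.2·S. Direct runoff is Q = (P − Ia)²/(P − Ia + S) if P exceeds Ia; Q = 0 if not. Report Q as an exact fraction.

NRCS table: row crops, straight row, good condition, soil group B → CN(II) = 78
Average conditions: CN = 78 (no AMC adjustment).
S = 1000/78 − 10 = 110/39 in ≈ 2.821 in
Ia = 0.2·(110/39) = 22/39 in ≈ 0.564 in
Since P=1.990 > Ia=0.564: effective rainfall P−Ia = 5561/3900 in
Q = (5561/3900)²/((5561/3900) + 110/39) = (30924721/15210000)/(16561/3900) = 30924721/64587900 in ≈ 0.479 in

Q = 30924721/64587900 in ≈ 0.479 in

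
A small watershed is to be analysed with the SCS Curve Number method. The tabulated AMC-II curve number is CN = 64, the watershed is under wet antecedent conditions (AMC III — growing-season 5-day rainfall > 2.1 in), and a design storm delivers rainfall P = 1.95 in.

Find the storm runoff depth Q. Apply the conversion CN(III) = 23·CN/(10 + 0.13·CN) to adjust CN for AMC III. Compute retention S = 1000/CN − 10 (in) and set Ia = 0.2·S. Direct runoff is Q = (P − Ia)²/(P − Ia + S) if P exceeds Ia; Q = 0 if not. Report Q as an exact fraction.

Adjust CN=64 to AMC III: 23·64/(10 + 0.13·64) → 1472 ÷ (458/25) = 18400/229 ≈ 80.349
Retention S: 1000/CN − 10 with CN=80.349 → S = 225/92 ≈ 2.446 in
Initial abstraction Ia = S/5 = (225/92)/5 = 45/92 ≈ 0.489 in
Excess rainfall: 1.950 − 0.489 = 1.461 in; P > Ia so Q > 0
Runoff Q = (P−Ia)²/(P−Ia+S) = (1.461)²/(1.461+2.446) = 37632/68885 ≈ 0.546 in

Q = 37632/68885 in ≈ 0.546 in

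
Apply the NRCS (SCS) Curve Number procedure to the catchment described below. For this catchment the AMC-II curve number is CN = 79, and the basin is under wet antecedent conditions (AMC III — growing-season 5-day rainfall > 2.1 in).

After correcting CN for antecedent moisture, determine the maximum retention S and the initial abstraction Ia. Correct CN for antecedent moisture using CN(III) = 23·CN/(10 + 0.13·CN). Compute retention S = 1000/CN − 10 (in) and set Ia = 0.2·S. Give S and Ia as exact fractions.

S = 2100/1817 in ≈ 1.156 in; Ia = 420/1817 in ≈ 0.231 in

CN(III) from CN(II)=79: (23·79)/(10 + 0.13·79) = 181700/2027 ≈ 89.640
Max retention: S = 1000/(181700/2027) − 10 = 2100/1817 in (≈ 1.156 in)
Initial abstraction Ia = S/5 = (2100/1817)/5 = 420/1817 ≈ 0.231 in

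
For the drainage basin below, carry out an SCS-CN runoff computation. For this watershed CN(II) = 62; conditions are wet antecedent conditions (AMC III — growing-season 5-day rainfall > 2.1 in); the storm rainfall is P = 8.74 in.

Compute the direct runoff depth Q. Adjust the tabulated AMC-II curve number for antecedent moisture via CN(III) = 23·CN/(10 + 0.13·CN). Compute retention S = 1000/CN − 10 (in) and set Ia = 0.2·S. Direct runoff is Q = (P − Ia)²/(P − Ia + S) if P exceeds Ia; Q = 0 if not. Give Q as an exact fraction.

Q = 4505454819/727224350 in ≈ 6.195 in

Adjust CN=62 to AMC III: 23·62/(10 + 0.13·62) → 1426 ÷ (903/50) = 71300/903 ≈ 78.959
S = 1000/(71300/903) − 10 = 1900/713 in ≈ 2.665 in
Initial abstraction Ia = S/5 = (1900/713)/5 = 380/713 ≈ 0.533 in
Since P=8.740 > Ia=0.533: effective rainfall P−Ia = 292581/35650 in
Runoff Q = (P−Ia)²/(P−Ia+S) = (8.207)²/(8.207+2.665) = 4505454819/727224350 ≈ 6.195 in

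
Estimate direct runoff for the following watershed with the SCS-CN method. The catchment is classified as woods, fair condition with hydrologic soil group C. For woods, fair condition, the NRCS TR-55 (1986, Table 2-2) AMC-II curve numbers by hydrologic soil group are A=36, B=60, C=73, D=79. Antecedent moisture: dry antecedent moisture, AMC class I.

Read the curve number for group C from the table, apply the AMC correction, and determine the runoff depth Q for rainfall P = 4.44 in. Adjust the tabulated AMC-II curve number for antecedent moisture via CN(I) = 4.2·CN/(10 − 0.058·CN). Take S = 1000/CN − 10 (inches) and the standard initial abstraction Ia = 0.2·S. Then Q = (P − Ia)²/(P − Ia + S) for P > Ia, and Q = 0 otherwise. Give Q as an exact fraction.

NRCS table: woods, fair condition, soil group C → CN(II) = 73
Dry (AMC I): CN(I) = 4.2·73/(10 − 0.058·73) = (1533/5)/(2883/500) = 51100/961 ≈ 53.174
Max retention: S = 1000/(51100/961) − 10 = 4500/511 in (≈ 8.806 in)
Ia = 0.2S: 0.2·8.806 = 1.761 in (exactly 900/511)
P − Ia = 4.440 − 1.761 = 34221/12775 ≈ 2.679 in (> 0, runoff occurs)
Q: (34221/12775)² ÷ (146721/12775) = 390358947/624786925 in (≈ 0.625 in)

Q = 390358947/624786925 in ≈ 0.625 in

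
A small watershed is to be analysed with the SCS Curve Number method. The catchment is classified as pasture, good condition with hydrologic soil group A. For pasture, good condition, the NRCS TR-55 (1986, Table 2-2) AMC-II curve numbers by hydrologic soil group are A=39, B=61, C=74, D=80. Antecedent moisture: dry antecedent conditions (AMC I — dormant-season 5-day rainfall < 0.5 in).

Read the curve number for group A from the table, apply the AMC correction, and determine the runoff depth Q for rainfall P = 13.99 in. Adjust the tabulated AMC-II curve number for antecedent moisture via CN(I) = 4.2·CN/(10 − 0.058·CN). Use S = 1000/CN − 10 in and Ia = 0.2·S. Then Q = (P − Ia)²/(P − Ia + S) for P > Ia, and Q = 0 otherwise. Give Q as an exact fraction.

NRCS table: pasture, good condition, soil group A → CN(II) = 39
CN(I) from CN(II)=39: (4.2·39)/(10 − 0.058·39) = 81900/3869 ≈ 21.168
Max retention: S = 1000/(81900/3869) − 10 = 30500/819 in (≈ 37.241 in)
Ia = 0.2·(30500/819) = 6100/819 in ≈ 7.448 in
Excess rainfall: 13.990 − 7.448 = 6.542 in; P > Ia so Q > 0
Q = (535781/81900)²/((535781/81900) + 30500/819) = (287061279961/6707610000)/(3585781/81900) = 287061279961/293675463900 in ≈ 0.977 in

Q = 287061279961/293675463900 in ≈ 0.977 in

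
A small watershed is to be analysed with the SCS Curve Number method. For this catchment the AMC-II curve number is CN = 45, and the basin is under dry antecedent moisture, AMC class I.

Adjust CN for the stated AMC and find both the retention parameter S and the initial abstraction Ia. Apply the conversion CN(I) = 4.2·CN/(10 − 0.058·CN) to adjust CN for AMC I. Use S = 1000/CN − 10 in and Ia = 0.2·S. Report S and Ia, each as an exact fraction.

S = 5500/189 in ≈ 29.101 in; Ia = 1100/189 in ≈ 5.820 in

CN(I) from CN(II)=45: (4.2·45)/(10 − 0.058·45) = 18900/739 ≈ 25.575
S = 1000/(18900/739) − 10 = 5500/189 in ≈ 29.101 in
Ia = 0.2·(5500/189) = 1100/189 in ≈ 5.820 in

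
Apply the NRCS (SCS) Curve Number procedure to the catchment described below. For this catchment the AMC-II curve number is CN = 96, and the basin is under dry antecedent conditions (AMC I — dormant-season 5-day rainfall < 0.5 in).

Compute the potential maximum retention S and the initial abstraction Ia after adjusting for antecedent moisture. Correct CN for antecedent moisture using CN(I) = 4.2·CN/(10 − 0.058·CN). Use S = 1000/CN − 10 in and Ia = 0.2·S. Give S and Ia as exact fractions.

Adjust CN=96 to AMC I: 4.2·96/(10 − 0.058·96) → (2016/5) ÷ (554/125) = 25200/277 ≈ 90.975
S = 1000/(25200/277) − 10 = 125/126 in ≈ 0.992 in
Ia = 0.2S: 0.2·0.992 = 0.198 in (exactly 25/126)

S = 125/126 in ≈ 0.992 in; Ia = 25/126 in ≈ 0.198 in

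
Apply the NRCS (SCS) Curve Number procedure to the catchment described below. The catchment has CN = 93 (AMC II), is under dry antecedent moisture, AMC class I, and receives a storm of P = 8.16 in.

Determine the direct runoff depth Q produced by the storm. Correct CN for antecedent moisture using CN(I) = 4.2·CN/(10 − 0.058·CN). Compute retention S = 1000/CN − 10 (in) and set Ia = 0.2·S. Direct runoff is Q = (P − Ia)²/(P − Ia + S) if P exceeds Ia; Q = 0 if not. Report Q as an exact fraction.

CN(I) from CN(II)=93: (4.2·93)/(10 − 0.058·93) = 27900/329 ≈ 84.802
Retention S: 1000/CN − 10 with CN=84.802 → S = 500/279 ≈ 1.792 in
Ia = 0.2S: 0.2·1.792 = 0.358 in (exactly 100/279)
P − Ia = 8.160 − 0.358 = 54416/6975 ≈ 7.802 in (> 0, runoff occurs)
Q = (54416/6975)²/((54416/6975) + 500/279) = (2961101056/48650625)/(66916/6975) = 740275264/116684775 in ≈ 6.344 in

Q = 740275264/116684775 in ≈ 6.344 in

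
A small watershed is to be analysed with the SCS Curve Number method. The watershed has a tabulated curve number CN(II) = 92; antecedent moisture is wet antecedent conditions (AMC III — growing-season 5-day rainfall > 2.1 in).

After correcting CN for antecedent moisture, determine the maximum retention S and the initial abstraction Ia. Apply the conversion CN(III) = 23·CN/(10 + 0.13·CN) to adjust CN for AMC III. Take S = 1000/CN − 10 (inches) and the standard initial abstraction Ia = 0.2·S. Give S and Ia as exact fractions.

S = 200/529 in ≈ 0.378 in; Ia = 40/529 in ≈ 0.076 in

Wet (AMC III): CN(III) = 23·92/(10 + 0.13·92) = 2116/(549/25) = 52900/549 ≈ 96.357
Retention S: 1000/CN − 10 with CN=96.357 → S = 200/529 ≈ 0.378 in
Ia = 0.2S: 0.2·0.378 = 0.076 in (exactly 40/529)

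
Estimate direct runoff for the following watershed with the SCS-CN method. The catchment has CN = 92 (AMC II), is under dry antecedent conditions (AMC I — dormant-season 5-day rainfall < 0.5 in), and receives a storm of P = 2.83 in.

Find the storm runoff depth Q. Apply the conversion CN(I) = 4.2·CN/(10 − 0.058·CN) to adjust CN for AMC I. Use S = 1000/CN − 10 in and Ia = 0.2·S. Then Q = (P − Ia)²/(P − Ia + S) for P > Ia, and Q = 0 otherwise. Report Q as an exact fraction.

Adjust CN=92 to AMC I: 4.2·92/(10 − 0.058·92) → (1932/5) ÷ (583/125) = 48300/583 ≈ 82.847
S = 1000/(48300/583) − 10 = 1000/483 in ≈ 2.070 in
Ia = 0.2·(1000/483) = 200/483 in ≈ 0.414 in
Excess rainfall: 2.830 − 0.414 = 2.416 in; P > Ia so Q > 0
Q = (116689/48300)²/((116689/48300) + 1000/483) = (13616322721/2332890000)/(216689/48300) = 13616322721/10466078700 in ≈ 1.301 in

Q = 13616322721/10466078700 in ≈ 1.301 in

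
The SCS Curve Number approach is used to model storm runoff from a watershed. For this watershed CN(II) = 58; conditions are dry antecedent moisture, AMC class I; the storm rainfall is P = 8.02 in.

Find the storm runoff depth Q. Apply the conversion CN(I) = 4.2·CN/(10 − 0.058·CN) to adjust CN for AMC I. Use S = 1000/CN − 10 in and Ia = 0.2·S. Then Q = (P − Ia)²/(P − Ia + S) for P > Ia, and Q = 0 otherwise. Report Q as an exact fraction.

Q = 43943641/45862050 in ≈ 0.958 in

CN(I) from CN(II)=58: (4.2·58)/(10 − 0.058·58) = 2900/79 ≈ 36.709
S = 1000/(2900/79) − 10 = 500/29 in ≈ 17.241 in
Ia = 0.2S: 0.2·17.241 = 3.448 in (exactly 100/29)
P − Ia = 8.020 − 3.448 = 6629/1450 ≈ 4.572 in (> 0, runoff occurs)
Q: (6629/1450)² ÷ (31629/1450) = 43943641/45862050 in (≈ 0.958 in)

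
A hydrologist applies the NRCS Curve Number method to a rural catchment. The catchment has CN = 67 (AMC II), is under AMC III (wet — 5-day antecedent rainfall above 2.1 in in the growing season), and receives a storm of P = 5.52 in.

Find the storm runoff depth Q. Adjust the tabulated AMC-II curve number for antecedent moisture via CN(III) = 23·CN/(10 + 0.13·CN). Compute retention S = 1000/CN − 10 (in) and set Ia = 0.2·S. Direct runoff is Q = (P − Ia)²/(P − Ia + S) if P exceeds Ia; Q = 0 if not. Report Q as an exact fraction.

Adjust CN=67 to AMC III: 23·67/(10 + 0.13·67) → 1541 ÷ (1871/100) = 154100/1871 ≈ 82.362
S = 1000/(154100/1871) − 10 = 3300/1541 in ≈ 2.141 in
Ia = 0.2S: 0.2·2.141 = 0.428 in (exactly 660/1541)
P − Ia = 5.520 − 0.428 = 196158/38525 ≈ 5.092 in (> 0, runoff occurs)
Q = (196158/38525)²/((196158/38525) + 3300/1541) = (38477960964/1484175625)/(278658/38525) = 2137664498/596405525 in ≈ 3.584 in

Q = 2137664498/596405525 in ≈ 3.584 in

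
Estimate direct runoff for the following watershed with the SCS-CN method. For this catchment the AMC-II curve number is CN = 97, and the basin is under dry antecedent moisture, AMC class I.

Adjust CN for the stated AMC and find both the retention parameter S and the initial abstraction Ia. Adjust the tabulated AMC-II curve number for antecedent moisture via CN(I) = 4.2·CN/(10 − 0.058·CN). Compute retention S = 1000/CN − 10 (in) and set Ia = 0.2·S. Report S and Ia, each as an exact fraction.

S = 500/679 in ≈ 0.736 in; Ia = 100/679 in ≈ 0.147 in

Dry (AMC I): CN(I) = 4.2·97/(10 − 0.058·97) = (2037/5)/(2187/500) = 67900/729 ≈ 93.141
S = 1000/(67900/729) − 10 = 500/679 in ≈ 0.736 in
Ia = 0.2·(500/679) = 100/679 in ≈ 0.147 in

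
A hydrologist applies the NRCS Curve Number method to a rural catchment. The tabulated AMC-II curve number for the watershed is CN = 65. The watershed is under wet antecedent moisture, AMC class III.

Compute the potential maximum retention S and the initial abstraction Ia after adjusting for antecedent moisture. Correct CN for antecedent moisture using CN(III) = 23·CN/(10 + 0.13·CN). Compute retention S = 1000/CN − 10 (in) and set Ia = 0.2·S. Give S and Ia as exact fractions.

Wet (AMC III): CN(III) = 23·65/(10 + 0.13·65) = 1495/(369/20) = 29900/369 ≈ 81.030
S = 1000/(29900/369) − 10 = 700/299 in ≈ 2.341 in
Ia = 0.2·(700/299) = 140/299 in ≈ 0.468 in

S = 700/299 in ≈ 2.341 in; Ia = 140/299 in ≈ 0.468 in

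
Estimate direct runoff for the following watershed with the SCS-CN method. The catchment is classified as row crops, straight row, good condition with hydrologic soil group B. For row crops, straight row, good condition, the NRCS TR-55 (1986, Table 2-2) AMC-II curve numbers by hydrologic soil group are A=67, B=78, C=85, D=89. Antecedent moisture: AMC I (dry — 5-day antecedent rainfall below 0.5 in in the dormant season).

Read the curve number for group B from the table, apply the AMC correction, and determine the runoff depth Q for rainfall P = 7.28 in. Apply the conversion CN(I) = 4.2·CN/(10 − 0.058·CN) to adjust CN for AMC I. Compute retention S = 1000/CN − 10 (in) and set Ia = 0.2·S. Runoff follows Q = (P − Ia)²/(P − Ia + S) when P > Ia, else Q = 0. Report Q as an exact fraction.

Q = 7388173682/2652106275 in ≈ 2.786 in

NRCS table: row crops, straight row, good condition, soil group B → CN(II) = 78
Adjust CN=78 to AMC I: 4.2·78/(10 − 0.058·78) → (1638/5) ÷ (1369/250) = 81900/1369 ≈ 59.825
S = 1000/(81900/1369) − 10 = 5500/819 in ≈ 6.716 in
Initial abstraction Ia = S/5 = (5500/819)/5 = 1100/819 ≈ 1.343 in
Excess rainfall: 7.280 − 1.343 = 5.937 in; P > Ia so Q > 0
Runoff Q = (P−Ia)²/(P−Ia+S) = (5.937)²/(5.937+6.716) = 7388173682/2652106275 ≈ 2.786 in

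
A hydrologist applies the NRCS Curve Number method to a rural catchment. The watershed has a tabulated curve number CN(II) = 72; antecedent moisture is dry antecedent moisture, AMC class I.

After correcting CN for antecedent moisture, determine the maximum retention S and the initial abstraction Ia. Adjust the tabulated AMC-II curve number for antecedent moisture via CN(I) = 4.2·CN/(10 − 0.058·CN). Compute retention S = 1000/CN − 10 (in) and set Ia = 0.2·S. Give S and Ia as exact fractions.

S = 250/27 in ≈ 9.259 in; Ia = 50/27 in ≈ 1.852 in

CN(I) from CN(II)=72: (4.2·72)/(10 − 0.058·72) = 675/13 ≈ 51.923
Max retention: S = 1000/(675/13) − 10 = 250/27 in (≈ 9.259 in)
Initial abstraction Ia = S/5 = (250/27)/5 = 50/27 ≈ 1.852 in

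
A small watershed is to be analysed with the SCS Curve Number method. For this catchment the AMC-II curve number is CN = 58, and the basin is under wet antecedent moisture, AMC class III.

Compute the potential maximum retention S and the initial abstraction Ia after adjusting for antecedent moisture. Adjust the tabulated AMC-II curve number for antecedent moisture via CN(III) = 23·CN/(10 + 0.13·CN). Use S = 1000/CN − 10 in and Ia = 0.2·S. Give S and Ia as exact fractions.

Wet (AMC III): CN(III) = 23·58/(10 + 0.13·58) = 1334/(877/50) = 66700/877 ≈ 76.055
Max retention: S = 1000/(66700/877) − 10 = 2100/667 in (≈ 3.148 in)
Ia = 0.2·(2100/667) = 420/667 in ≈ 0.630 in

S = 2100/667 in ≈ 3.148 in; Ia = 420/667 in ≈ 0.630 in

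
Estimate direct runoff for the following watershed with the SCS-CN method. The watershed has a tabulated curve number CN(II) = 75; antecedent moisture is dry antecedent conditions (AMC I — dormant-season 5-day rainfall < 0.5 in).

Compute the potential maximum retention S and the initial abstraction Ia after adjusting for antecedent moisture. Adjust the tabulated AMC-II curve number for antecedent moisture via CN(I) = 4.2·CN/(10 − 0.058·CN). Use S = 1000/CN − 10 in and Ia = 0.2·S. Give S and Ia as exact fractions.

S = 500/63 in ≈ 7.937 in; Ia = 100/63 in ≈ 1.587 in

Dry (AMC I): CN(I) = 4.2·75/(10 − 0.058·75) = 315/(113/20) = 6300/113 ≈ 55.752
S = 1000/(6300/113) − 10 = 500/63 in ≈ 7.937 in
Ia = 0.2S: 0.2·7.937 = 1.587 in (exactly 100/63)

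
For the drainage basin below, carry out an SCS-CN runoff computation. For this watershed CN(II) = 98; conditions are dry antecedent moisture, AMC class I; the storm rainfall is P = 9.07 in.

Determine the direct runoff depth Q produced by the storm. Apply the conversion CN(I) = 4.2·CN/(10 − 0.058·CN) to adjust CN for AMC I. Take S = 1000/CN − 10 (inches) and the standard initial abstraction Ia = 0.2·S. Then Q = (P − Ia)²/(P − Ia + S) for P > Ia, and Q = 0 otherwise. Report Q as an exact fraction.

Q = 852488429809/100152878700 in ≈ 8.512 in

Dry (AMC I): CN(I) = 4.2·98/(10 − 0.058·98) = (2058/5)/(1079/250) = 102900/1079 ≈ 95.366
Max retention: S = 1000/(102900/1079) − 10 = 500/1029 in (≈ 0.486 in)
Ia = 0.2S: 0.2·0.486 = 0.097 in (exactly 100/1029)
Since P=9.070 > Ia=0.097: effective rainfall P−Ia = 923303/102900 in
Q: (923303/102900)² ÷ (973303/102900) = 852488429809/100152878700 in (≈ 8.512 in)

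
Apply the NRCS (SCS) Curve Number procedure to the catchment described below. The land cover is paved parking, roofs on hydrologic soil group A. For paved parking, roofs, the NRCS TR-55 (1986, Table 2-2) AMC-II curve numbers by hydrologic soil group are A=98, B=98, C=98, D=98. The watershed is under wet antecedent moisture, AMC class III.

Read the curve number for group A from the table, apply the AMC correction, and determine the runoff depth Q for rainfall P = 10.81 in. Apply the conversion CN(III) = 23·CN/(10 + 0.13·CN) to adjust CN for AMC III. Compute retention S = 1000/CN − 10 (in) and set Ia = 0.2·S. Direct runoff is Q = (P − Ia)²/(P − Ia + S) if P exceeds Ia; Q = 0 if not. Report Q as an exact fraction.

NRCS table: paved parking, roofs, soil group A → CN(II) = 98
Wet (AMC III): CN(III) = 23·98/(10 + 0.13·98) = 2254/(1137/50) = 112700/1137 ≈ 99.120
Max retention: S = 1000/(112700/1137) − 10 = 100/1127 in (≈ 0.089 in)
Initial abstraction Ia = S/5 = (100/1127)/5 = 20/1127 ≈ 0.018 in
P − Ia = 10.810 − 0.018 = 1216287/112700 ≈ 10.792 in (> 0, runoff occurs)
Q: (1216287/112700)² ÷ (1226287/112700) = 1479354066369/138202544900 in (≈ 10.704 in)

Q = 1479354066369/138202544900 in ≈ 10.704 in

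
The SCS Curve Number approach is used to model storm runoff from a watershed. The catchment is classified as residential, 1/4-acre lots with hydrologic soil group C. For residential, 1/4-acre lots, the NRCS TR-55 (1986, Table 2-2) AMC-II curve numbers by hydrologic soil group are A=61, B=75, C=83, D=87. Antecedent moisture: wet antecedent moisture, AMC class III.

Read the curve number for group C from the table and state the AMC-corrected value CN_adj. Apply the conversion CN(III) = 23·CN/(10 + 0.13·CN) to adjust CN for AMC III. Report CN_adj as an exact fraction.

NRCS table: residential, 1/4-acre lots, soil group C → CN(II) = 83
CN(III) from CN(II)=83: (23·83)/(10 + 0.13·83) = 190900/2079 ≈ 91.823

CN_adj = 190900/2079 ≈ 91.823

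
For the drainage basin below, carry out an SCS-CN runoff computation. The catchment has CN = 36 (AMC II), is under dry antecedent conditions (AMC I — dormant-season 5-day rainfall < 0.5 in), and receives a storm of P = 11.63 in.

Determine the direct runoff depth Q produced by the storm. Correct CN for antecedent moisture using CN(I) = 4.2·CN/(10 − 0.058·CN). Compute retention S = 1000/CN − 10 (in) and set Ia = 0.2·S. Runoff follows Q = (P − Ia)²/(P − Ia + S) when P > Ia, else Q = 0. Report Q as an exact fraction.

Dry (AMC I): CN(I) = 4.2·36/(10 − 0.058·36) = (756/5)/(989/125) = 18900/989 ≈ 19.110
Retention S: 1000/CN − 10 with CN=19.110 → S = 8000/189 ≈ 42.328 in
Ia = 0.2·(8000/189) = 1600/189 in ≈ 8.466 in
Since P=11.630 > Ia=8.466: effective rainfall P−Ia = 59807/18900 in
Q: (59807/18900)² ÷ (859807/18900) = 3576877249/16250352300 in (≈ 0.220 in)

Q = 3576877249/16250352300 in ≈ 0.220 in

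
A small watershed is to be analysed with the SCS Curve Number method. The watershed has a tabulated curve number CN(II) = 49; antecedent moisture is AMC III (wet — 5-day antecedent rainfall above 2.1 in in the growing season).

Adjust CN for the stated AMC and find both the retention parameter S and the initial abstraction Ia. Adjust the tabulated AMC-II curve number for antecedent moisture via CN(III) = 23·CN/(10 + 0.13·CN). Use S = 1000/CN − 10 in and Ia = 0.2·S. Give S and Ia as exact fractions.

CN(III) from CN(II)=49: (23·49)/(10 + 0.13·49) = 112700/1637 ≈ 68.845
S = 1000/(112700/1637) − 10 = 5100/1127 in ≈ 4.525 in
Ia = 0.2S: 0.2·4.525 = 0.905 in (exactly 1020/1127)

S = 5100/1127 in ≈ 4.525 in; Ia = 1020/1127 in ≈ 0.905 in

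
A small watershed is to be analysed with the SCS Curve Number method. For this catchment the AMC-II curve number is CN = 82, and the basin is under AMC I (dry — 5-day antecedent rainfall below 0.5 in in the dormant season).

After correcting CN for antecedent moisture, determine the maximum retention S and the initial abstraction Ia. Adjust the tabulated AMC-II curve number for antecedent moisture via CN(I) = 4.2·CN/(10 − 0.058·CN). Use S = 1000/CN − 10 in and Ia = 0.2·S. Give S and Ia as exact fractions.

S = 1500/287 in ≈ 5.226 in; Ia = 300/287 in ≈ 1.045 in

Adjust CN=82 to AMC I: 4.2·82/(10 − 0.058·82) → (1722/5) ÷ (1311/250) = 28700/437 ≈ 65.675
S = 1000/(28700/437) − 10 = 1500/287 in ≈ 5.226 in
Initial abstraction Ia = S/5 = (1500/287)/5 = 300/287 ≈ 1.045 in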